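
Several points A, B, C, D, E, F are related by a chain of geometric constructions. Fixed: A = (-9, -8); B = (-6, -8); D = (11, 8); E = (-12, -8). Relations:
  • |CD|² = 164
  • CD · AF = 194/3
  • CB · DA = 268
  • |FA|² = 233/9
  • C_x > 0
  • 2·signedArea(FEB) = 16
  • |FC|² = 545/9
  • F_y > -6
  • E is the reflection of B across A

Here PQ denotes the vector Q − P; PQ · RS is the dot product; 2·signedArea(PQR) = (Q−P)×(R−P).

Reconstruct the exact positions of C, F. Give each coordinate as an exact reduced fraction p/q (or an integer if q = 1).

1. C_x = 1  [line 20·x + 16·y + -20 = 0 ∩ |CD|² = 164]
2. C_y = 0  [line 20·x + 16·y + -20 = 0 ∩ |CD|² = 164]
   → C = (1, 0)
3. F_x = -14/3  [2·signedArea(FEB) = 16 ∩ CD · AF = 194/3]
4. F_y = -16/3  [2·signedArea(FEB) = 16 ∩ CD · AF = 194/3]
   → F = (-14/3, -16/3)

C = (1, 0)
F = (-14/3, -16/3)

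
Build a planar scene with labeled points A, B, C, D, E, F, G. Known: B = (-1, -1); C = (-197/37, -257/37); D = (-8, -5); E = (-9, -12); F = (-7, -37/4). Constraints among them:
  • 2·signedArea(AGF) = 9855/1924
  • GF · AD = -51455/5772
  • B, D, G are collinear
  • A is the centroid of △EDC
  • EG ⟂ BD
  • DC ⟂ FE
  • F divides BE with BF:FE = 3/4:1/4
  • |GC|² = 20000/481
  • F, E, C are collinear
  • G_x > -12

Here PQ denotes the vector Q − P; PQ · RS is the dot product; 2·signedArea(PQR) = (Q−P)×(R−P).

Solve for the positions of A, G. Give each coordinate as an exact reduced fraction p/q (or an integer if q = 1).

1. A_x = -826/111  [A is the centroid of △EDC]
2. A_y = -886/111  [A is the centroid of △EDC]
   → A = (-826/111, -886/111)
3. G_x = -153/13  [B, D, G are collinear ∩ EG ⟂ BD]
4. G_y = -93/13  [B, D, G are collinear ∩ EG ⟂ BD]
   → G = (-153/13, -93/13)

A = (-826/111, -886/111)
G = (-153/13, -93/13)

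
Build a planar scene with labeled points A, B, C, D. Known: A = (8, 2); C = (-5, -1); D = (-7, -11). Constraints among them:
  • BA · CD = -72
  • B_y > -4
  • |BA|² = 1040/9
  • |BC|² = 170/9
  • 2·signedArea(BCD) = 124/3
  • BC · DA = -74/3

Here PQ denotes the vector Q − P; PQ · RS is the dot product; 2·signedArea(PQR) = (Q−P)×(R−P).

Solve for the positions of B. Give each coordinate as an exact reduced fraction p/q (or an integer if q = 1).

1. B_x = -4/3  [2·signedArea(BCD) = 124/3 ∩ BC · DA = -74/3]
2. B_y = -10/3  [2·signedArea(BCD) = 124/3 ∩ BC · DA = -74/3]
   → B = (-4/3, -10/3)

B = (-4/3, -10/3)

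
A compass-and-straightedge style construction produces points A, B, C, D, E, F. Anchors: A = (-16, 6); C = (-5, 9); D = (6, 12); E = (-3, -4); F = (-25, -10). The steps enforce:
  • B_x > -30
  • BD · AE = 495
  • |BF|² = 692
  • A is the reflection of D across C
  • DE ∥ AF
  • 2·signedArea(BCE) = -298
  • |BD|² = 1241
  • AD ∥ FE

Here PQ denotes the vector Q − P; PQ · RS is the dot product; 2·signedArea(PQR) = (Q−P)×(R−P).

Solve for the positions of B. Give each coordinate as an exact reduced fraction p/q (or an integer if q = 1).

B = (-29, 16)

1. B_x = -29  [2·signedArea(BCE) = -298 ∩ BD · AE = 495]
2. B_y = 16  [2·signedArea(BCE) = -298 ∩ BD · AE = 495]
   → B = (-29, 16)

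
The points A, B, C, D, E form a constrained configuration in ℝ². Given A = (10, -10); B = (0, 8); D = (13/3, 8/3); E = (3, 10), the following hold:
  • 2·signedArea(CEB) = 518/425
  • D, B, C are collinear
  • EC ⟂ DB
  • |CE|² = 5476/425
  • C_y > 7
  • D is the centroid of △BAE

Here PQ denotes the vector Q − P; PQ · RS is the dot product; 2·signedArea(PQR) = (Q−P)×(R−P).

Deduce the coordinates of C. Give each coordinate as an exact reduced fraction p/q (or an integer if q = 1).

1. C_x = 91/425  [D, B, C are collinear ∩ EC ⟂ DB]
2. C_y = 3288/425  [D, B, C are collinear ∩ EC ⟂ DB]
   → C = (91/425, 3288/425)

C = (91/425, 3288/425)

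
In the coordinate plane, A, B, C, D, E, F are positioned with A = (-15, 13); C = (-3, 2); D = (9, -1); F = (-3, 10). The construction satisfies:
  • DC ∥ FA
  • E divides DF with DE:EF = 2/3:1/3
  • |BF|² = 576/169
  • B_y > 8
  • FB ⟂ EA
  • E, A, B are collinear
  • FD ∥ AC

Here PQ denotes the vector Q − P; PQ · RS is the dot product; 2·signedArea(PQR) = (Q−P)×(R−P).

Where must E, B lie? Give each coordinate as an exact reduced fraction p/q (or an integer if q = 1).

1. E_x = 1  [E divides DF with DE:EF = 2/3:1/3]
2. E_y = 19/3  [E divides DF with DE:EF = 2/3:1/3]
   → E = (1, 19/3)
3. B_x = -627/169  [E, A, B are collinear ∩ FB ⟂ EA]
4. B_y = 1402/169  [E, A, B are collinear ∩ FB ⟂ EA]
   → B = (-627/169, 1402/169)

B = (-627/169, 1402/169)
E = (1, 19/3)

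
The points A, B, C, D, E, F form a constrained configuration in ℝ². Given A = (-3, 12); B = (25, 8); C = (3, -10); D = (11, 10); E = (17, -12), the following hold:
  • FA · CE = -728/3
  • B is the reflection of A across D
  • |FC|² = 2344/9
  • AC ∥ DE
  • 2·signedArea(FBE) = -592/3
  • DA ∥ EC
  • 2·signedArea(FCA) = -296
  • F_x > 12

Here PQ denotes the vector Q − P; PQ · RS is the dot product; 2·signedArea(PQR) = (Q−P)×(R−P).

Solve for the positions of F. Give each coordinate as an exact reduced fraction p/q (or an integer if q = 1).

F = (13, 8/3)

1. F_x = 13  [2·signedArea(FBE) = -592/3 ∩ FA · CE = -728/3]
2. F_y = 8/3  [2·signedArea(FBE) = -592/3 ∩ FA · CE = -728/3]
   → F = (13, 8/3)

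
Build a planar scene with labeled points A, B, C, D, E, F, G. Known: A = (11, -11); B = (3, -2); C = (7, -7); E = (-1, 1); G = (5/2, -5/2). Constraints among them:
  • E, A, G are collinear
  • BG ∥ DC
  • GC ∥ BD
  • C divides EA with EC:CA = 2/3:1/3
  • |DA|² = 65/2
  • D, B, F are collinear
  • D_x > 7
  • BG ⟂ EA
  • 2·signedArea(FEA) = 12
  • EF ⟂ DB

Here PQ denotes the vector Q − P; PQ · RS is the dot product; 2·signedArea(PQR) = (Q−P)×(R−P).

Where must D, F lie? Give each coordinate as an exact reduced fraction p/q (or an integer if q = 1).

D = (15/2, -13/2)
F = (-1/2, 3/2)

1. D_x = 15/2  [BG ∥ DC ∩ GC ∥ BD]
2. D_y = -13/2  [BG ∥ DC ∩ GC ∥ BD]
   → D = (15/2, -13/2)
3. F_x = -1/2  [D, B, F are collinear ∩ EF ⟂ DB]
4. F_y = 3/2  [D, B, F are collinear ∩ EF ⟂ DB]
   → F = (-1/2, 3/2)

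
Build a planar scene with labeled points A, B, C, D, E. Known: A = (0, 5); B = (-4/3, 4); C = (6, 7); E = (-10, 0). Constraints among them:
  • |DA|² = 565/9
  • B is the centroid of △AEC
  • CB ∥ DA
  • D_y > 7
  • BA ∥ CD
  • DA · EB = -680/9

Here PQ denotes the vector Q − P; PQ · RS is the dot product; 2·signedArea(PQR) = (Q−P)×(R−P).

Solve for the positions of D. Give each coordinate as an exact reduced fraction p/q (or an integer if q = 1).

D = (22/3, 8)

1. D_x = 22/3  [CB ∥ DA ∩ BA ∥ CD]
2. D_y = 8  [CB ∥ DA ∩ BA ∥ CD]
   → D = (22/3, 8)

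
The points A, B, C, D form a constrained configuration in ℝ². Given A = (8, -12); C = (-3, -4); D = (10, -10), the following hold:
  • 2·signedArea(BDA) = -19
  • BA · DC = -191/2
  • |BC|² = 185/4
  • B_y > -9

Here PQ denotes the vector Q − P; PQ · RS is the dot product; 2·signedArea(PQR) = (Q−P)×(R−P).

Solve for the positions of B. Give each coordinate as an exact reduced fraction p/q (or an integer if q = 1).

B = (5/2, -8)

1. B_x = 5/2  [2·signedArea(BDA) = -19 ∩ BA · DC = -191/2]
2. B_y = -8  [2·signedArea(BDA) = -19 ∩ BA · DC = -191/2]
   → B = (5/2, -8)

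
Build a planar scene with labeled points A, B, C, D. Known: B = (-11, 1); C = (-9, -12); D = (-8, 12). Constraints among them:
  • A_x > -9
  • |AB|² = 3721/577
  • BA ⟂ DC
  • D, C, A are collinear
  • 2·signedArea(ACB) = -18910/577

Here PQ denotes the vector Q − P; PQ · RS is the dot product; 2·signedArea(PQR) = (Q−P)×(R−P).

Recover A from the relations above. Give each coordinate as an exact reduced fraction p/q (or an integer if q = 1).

A = (-4883/577, 516/577)

1. A_x = -4883/577  [D, C, A are collinear ∩ BA ⟂ DC]
2. A_y = 516/577  [D, C, A are collinear ∩ BA ⟂ DC]
   → A = (-4883/577, 516/577)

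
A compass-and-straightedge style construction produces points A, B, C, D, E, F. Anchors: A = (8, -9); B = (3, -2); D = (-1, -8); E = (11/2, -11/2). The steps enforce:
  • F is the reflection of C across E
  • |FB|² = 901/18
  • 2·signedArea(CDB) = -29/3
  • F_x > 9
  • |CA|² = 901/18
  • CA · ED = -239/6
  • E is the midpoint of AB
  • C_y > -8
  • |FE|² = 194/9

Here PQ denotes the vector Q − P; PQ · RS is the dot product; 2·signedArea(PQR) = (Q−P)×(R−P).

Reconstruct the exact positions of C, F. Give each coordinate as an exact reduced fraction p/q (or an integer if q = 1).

C = (7/6, -43/6)
F = (59/6, -23/6)

1. C_x = 7/6  [CA · ED = -239/6 ∩ 2·signedArea(CDB) = -29/3]
2. C_y = -43/6  [CA · ED = -239/6 ∩ 2·signedArea(CDB) = -29/3]
   → C = (7/6, -43/6)
3. F_x = 59/6  [F is the reflection of C across E]
4. F_y = -23/6  [F is the reflection of C across E]
   → F = (59/6, -23/6)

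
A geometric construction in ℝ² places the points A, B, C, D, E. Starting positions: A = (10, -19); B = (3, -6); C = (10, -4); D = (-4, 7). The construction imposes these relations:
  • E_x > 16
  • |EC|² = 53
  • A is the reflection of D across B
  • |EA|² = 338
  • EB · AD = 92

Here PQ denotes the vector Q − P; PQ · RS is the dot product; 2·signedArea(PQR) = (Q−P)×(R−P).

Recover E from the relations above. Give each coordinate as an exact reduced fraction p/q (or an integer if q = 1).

1. E_x = 17  [line 14·x + -26·y + -290 = 0 ∩ |EA|² = 338]
2. E_y = -2  [line 14·x + -26·y + -290 = 0 ∩ |EA|² = 338]
   → E = (17, -2)

E = (17, -2)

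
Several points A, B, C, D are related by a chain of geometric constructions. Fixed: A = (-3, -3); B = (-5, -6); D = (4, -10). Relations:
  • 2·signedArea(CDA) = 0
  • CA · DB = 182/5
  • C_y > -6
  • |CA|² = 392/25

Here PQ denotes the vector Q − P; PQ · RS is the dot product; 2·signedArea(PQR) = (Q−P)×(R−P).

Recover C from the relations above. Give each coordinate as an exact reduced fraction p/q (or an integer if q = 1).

1. C_x = -1/5  [2·signedArea(CDA) = 0 ∩ CA · DB = 182/5]
2. C_y = -29/5  [2·signedArea(CDA) = 0 ∩ CA · DB = 182/5]
   → C = (-1/5, -29/5)

C = (-1/5, -29/5)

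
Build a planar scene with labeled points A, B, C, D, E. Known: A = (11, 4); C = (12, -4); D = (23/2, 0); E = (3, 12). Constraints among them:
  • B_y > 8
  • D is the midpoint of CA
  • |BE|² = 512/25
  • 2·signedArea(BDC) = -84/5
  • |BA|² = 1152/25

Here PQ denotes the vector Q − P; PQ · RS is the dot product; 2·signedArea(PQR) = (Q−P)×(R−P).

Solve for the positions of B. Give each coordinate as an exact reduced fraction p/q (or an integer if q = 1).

1. B_x = 31/5  [line 4·x + 1/2·y + -146/5 = 0 ∩ |BA|² = 1152/25]
2. B_y = 44/5  [line 4·x + 1/2·y + -146/5 = 0 ∩ |BA|² = 1152/25]
   → B = (31/5, 44/5)

B = (31/5, 44/5)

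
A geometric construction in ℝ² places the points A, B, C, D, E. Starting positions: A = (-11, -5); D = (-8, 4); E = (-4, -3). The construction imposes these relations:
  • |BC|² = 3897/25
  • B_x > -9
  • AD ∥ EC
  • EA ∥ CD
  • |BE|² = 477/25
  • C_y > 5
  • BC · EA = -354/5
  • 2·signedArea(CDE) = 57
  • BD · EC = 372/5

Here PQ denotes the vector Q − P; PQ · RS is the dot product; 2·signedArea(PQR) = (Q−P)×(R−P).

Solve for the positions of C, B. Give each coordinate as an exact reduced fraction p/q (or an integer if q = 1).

1. C_x = -1  [EA ∥ CD ∩ AD ∥ EC]
2. C_y = 6  [EA ∥ CD ∩ AD ∥ EC]
   → C = (-1, 6)
3. B_x = -41/5  [BC · EA = -354/5 ∩ BD · EC = 372/5]
4. B_y = -21/5  [BC · EA = -354/5 ∩ BD · EC = 372/5]
   → B = (-41/5, -21/5)

B = (-41/5, -21/5)
C = (-1, 6)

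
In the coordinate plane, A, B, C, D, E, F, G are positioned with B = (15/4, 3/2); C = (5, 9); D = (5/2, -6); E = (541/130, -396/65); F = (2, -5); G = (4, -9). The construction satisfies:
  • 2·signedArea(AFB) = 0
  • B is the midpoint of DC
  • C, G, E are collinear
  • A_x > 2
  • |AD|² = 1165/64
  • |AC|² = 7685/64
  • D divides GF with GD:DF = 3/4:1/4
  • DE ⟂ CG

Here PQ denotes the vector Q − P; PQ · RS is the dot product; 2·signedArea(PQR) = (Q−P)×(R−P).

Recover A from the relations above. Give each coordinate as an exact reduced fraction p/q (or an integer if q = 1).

1. A_x = 23/8  [line -13/2·x + 7/4·y + 87/4 = 0 ∩ |AD|² = 1165/64]
2. A_y = -7/4  [line -13/2·x + 7/4·y + 87/4 = 0 ∩ |AD|² = 1165/64]
   → A = (23/8, -7/4)

A = (23/8, -7/4)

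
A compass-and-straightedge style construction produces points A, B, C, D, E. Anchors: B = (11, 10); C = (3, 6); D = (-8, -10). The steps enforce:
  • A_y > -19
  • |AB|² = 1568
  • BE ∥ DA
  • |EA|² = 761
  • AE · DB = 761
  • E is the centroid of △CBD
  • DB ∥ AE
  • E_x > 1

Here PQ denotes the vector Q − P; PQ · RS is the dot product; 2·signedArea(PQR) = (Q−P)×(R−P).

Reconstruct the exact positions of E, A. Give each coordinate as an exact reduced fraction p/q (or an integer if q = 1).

A = (-17, -18)
E = (2, 2)

1. E_x = 2  [E is the centroid of △CBD]
2. E_y = 2  [E is the centroid of △CBD]
   → E = (2, 2)
3. A_x = -17  [DB ∥ AE ∩ BE ∥ DA]
4. A_y = -18  [DB ∥ AE ∩ BE ∥ DA]
   → A = (-17, -18)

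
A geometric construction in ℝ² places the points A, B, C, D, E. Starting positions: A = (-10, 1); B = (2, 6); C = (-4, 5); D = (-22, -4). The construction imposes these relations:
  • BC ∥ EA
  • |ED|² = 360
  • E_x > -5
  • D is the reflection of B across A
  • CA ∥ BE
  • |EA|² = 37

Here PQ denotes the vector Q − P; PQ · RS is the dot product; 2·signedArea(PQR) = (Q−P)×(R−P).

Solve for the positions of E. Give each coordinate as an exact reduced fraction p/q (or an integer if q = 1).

E = (-4, 2)

1. E_x = -4  [BC ∥ EA ∩ CA ∥ BE]
2. E_y = 2  [BC ∥ EA ∩ CA ∥ BE]
   → E = (-4, 2)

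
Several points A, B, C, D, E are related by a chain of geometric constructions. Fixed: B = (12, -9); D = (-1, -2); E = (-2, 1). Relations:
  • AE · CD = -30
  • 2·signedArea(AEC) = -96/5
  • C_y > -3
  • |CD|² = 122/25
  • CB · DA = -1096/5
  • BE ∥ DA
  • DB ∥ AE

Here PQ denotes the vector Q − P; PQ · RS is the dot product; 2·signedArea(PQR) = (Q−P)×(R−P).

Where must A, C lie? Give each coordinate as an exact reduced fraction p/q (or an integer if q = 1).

1. A_x = -15  [DB ∥ AE ∩ BE ∥ DA]
2. A_y = 8  [DB ∥ AE ∩ BE ∥ DA]
   → A = (-15, 8)
3. C_x = 6/5  [CB · DA = -1096/5 ∩ 2·signedArea(AEC) = -96/5]
4. C_y = -11/5  [CB · DA = -1096/5 ∩ 2·signedArea(AEC) = -96/5]
   → C = (6/5, -11/5)

A = (-15, 8)
C = (6/5, -11/5)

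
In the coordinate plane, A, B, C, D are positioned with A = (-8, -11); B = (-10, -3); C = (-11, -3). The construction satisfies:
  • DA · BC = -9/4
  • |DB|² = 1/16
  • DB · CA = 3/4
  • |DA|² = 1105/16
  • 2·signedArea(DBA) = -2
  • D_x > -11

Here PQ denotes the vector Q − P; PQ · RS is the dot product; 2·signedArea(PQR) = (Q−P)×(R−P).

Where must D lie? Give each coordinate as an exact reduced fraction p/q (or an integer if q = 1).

D = (-41/4, -3)

1. D_x = -41/4  [2·signedArea(DBA) = -2 ∩ DB · CA = 3/4]
2. D_y = -3  [2·signedArea(DBA) = -2 ∩ DB · CA = 3/4]
   → D = (-41/4, -3)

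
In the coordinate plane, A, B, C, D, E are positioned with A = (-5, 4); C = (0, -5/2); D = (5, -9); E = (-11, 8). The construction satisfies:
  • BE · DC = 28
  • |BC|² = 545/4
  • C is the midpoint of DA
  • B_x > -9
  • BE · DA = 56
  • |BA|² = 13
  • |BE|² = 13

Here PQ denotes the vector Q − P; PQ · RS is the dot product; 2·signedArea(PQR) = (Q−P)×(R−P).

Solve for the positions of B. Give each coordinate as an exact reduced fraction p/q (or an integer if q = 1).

B = (-8, 6)

1. B_x = -8  [line 10·x + -13·y + 158 = 0 ∩ |BE|² = 13]
2. B_y = 6  [line 10·x + -13·y + 158 = 0 ∩ |BE|² = 13]
   → B = (-8, 6)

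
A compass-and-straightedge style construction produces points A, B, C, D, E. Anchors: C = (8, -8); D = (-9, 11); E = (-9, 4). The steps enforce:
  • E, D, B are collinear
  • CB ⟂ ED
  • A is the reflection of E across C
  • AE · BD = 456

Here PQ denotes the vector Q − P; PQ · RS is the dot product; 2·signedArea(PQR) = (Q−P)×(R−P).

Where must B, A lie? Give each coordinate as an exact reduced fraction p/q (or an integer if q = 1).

1. B_x = -9  [E, D, B are collinear ∩ CB ⟂ ED]
2. B_y = -8  [E, D, B are collinear ∩ CB ⟂ ED]
   → B = (-9, -8)
3. A_x = 25  [A is the reflection of E across C]
4. A_y = -20  [A is the reflection of E across C]
   → A = (25, -20)

A = (25, -20)
B = (-9, -8)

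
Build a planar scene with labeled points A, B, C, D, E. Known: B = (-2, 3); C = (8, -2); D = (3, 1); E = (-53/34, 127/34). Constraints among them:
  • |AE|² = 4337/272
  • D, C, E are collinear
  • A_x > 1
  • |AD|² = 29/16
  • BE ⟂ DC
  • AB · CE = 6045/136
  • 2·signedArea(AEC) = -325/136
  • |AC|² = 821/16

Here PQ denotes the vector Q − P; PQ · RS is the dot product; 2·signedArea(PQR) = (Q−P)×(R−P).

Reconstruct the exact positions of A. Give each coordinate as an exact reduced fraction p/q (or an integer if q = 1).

A = (7/4, 3/2)

1. A_x = 7/4  [2·signedArea(AEC) = -325/136 ∩ AB · CE = 6045/136]
2. A_y = 3/2  [2·signedArea(AEC) = -325/136 ∩ AB · CE = 6045/136]
   → A = (7/4, 3/2)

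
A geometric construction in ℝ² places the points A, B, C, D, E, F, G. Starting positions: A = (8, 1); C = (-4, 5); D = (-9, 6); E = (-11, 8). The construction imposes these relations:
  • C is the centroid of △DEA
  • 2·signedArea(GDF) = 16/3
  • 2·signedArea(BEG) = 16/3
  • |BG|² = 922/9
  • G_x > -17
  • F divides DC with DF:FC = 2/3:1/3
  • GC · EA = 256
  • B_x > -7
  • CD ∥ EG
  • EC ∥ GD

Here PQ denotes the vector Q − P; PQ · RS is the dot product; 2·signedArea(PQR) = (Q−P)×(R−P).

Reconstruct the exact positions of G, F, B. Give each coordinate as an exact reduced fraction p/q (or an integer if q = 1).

B = (-19/3, 6)
F = (-17/3, 16/3)
G = (-16, 9)

1. G_x = -16  [EC ∥ GD ∩ CD ∥ EG]
2. G_y = 9  [EC ∥ GD ∩ CD ∥ EG]
   → G = (-16, 9)
3. F_x = -17/3  [F divides DC with DF:FC = 2/3:1/3]
4. F_y = 16/3  [F divides DC with DF:FC = 2/3:1/3]
   → F = (-17/3, 16/3)
5. B_x = -19/3  [line -1·x + -5·y + 71/3 = 0 ∩ |BG|² = 922/9]
6. B_y = 6  [line -1·x + -5·y + 71/3 = 0 ∩ |BG|² = 922/9]
   → B = (-19/3, 6)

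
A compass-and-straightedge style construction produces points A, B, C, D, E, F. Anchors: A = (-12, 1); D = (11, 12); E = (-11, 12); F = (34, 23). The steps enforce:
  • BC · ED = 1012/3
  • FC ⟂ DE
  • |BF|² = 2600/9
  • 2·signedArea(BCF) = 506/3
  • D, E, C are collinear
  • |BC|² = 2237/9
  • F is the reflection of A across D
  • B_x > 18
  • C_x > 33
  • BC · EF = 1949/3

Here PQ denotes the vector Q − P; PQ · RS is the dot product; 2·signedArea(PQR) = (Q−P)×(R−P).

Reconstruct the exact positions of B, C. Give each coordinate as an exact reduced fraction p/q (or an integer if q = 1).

B = (56/3, 47/3)
C = (34, 12)

1. C_x = 34  [D, E, C are collinear ∩ FC ⟂ DE]
2. C_y = 12  [D, E, C are collinear ∩ FC ⟂ DE]
   → C = (34, 12)
3. B_x = 56/3  [2·signedArea(BCF) = 506/3 ∩ BC · EF = 1949/3]
4. B_y = 47/3  [2·signedArea(BCF) = 506/3 ∩ BC · EF = 1949/3]
   → B = (56/3, 47/3)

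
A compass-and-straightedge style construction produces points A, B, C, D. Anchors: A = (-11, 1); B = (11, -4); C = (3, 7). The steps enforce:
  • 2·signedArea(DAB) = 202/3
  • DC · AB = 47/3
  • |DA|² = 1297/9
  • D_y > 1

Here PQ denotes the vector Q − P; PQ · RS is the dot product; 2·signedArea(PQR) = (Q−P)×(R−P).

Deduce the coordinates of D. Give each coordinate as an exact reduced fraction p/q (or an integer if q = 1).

D = (1, 4/3)

1. D_x = 1  [2·signedArea(DAB) = 202/3 ∩ DC · AB = 47/3]
2. D_y = 4/3  [2·signedArea(DAB) = 202/3 ∩ DC · AB = 47/3]
   → D = (1, 4/3)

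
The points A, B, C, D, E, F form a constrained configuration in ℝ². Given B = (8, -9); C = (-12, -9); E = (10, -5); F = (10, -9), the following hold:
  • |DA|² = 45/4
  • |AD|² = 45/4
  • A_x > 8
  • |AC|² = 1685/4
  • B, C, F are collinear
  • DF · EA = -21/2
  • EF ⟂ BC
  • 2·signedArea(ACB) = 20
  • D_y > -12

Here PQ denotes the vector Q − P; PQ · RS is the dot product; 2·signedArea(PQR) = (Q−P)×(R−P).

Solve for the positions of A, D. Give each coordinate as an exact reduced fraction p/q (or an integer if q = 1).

1. A_y = -8  [2·signedArea(ACB) = 20]
2. A_x = 17/2  [|AC|² = 1685/4]
   → A = (17/2, -8)
3. D_x = 7  [line 3/2·x + 3·y + 45/2 = 0 ∩ |DA|² = 45/4]
4. D_y = -11  [line 3/2·x + 3·y + 45/2 = 0 ∩ |DA|² = 45/4]
   → D = (7, -11)

A = (17/2, -8)
D = (7, -11)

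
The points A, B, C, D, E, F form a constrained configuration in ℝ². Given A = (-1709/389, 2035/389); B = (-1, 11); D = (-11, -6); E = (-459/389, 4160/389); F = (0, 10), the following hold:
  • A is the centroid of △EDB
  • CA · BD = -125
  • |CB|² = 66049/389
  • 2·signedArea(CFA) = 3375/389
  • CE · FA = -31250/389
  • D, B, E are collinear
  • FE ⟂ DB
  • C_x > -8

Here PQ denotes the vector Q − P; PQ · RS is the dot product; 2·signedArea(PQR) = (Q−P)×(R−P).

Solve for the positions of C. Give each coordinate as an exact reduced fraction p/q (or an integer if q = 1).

1. C_x = -2959/389  [2·signedArea(CFA) = 3375/389 ∩ CE · FA = -31250/389]
2. C_y = -90/389  [2·signedArea(CFA) = 3375/389 ∩ CE · FA = -31250/389]
   → C = (-2959/389, -90/389)

C = (-2959/389, -90/389)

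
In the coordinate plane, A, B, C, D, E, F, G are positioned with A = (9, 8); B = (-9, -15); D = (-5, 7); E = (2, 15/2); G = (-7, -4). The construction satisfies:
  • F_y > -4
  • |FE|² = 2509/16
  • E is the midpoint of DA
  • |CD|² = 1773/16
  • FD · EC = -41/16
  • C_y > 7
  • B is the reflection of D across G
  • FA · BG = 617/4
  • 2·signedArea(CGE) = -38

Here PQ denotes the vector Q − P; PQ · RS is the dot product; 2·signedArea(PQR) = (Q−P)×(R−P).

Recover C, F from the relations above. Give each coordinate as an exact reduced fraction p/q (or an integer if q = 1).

C = (11/2, 31/4)
F = (-7/2, -15/4)

1. C_x = 11/2  [line -23/2·x + 9·y + -13/2 = 0 ∩ |CD|² = 1773/16]
2. C_y = 31/4  [line -23/2·x + 9·y + -13/2 = 0 ∩ |CD|² = 1773/16]
   → C = (11/2, 31/4)
3. F_x = -7/2  [FA · BG = 617/4 ∩ FD · EC = -41/16]
4. F_y = -15/4  [FA · BG = 617/4 ∩ FD · EC = -41/16]
   → F = (-7/2, -15/4)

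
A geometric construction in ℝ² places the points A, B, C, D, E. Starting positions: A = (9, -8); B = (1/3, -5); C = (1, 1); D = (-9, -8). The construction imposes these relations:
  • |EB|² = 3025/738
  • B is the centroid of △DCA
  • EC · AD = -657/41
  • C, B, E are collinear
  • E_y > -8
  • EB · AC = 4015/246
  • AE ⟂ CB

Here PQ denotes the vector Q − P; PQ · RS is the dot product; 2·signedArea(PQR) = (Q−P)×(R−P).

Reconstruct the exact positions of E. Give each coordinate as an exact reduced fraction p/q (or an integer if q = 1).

E = (9/82, -575/82)

1. E_x = 9/82  [C, B, E are collinear ∩ AE ⟂ CB]
2. E_y = -575/82  [C, B, E are collinear ∩ AE ⟂ CB]
   → E = (9/82, -575/82)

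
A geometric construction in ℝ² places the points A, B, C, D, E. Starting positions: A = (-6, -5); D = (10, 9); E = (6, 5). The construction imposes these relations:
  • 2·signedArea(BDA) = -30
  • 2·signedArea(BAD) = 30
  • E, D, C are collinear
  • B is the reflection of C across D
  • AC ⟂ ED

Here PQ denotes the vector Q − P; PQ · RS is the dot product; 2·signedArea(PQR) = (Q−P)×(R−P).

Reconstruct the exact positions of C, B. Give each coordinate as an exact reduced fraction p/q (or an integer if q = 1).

B = (25, 24)
C = (-5, -6)

1. C_x = -5  [E, D, C are collinear ∩ AC ⟂ ED]
2. C_y = -6  [E, D, C are collinear ∩ AC ⟂ ED]
   → C = (-5, -6)
3. B_x = 25  [B is the reflection of C across D]
4. B_y = 24  [B is the reflection of C across D]
   → B = (25, 24)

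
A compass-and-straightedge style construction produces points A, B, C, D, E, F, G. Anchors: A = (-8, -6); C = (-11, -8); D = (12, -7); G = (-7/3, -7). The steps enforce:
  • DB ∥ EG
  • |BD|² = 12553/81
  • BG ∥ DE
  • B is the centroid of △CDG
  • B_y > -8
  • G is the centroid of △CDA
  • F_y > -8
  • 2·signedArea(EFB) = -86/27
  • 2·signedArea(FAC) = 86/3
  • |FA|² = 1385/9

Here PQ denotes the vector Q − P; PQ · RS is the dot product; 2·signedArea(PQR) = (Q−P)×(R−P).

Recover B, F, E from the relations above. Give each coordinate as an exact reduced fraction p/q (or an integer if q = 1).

B = (-4/9, -22/3)
E = (91/9, -20/3)
F = (13/3, -22/3)

1. B_x = -4/9  [B is the centroid of △CDG]
2. B_y = -22/3  [B is the centroid of △CDG]
   → B = (-4/9, -22/3)
3. F_x = 13/3  [line 2·x + -3·y + -92/3 = 0 ∩ |FA|² = 1385/9]
4. F_y = -22/3  [line 2·x + -3·y + -92/3 = 0 ∩ |FA|² = 1385/9]
   → F = (13/3, -22/3)
5. E_x = 91/9  [DB ∥ EG ∩ BG ∥ DE]
6. E_y = -20/3  [DB ∥ EG ∩ BG ∥ DE]
   → E = (91/9, -20/3)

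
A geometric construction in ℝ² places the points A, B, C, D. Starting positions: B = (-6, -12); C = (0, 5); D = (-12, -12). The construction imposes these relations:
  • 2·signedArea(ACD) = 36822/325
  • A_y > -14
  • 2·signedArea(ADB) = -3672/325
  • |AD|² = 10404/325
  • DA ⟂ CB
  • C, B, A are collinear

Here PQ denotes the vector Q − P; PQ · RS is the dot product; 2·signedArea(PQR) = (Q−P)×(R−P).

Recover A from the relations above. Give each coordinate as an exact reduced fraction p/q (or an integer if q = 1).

A = (-2166/325, -4512/325)

1. A_x = -2166/325  [C, B, A are collinear ∩ DA ⟂ CB]
2. A_y = -4512/325  [C, B, A are collinear ∩ DA ⟂ CB]
   → A = (-2166/325, -4512/325)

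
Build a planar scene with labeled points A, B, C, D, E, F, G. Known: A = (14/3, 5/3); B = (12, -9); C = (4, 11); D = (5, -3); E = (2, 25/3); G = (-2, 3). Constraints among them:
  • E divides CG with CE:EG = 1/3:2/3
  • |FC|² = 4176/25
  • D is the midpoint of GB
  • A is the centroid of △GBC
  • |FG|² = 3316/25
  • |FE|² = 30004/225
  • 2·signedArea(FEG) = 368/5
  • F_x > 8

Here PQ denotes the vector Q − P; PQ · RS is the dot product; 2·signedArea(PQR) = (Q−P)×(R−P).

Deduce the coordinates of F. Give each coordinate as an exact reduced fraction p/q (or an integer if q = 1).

F = (44/5, -1)

1. F_x = 44/5  [line 16/3·x + -4·y + -764/15 = 0 ∩ |FG|² = 3316/25]
2. F_y = -1  [line 16/3·x + -4·y + -764/15 = 0 ∩ |FG|² = 3316/25]
   → F = (44/5, -1)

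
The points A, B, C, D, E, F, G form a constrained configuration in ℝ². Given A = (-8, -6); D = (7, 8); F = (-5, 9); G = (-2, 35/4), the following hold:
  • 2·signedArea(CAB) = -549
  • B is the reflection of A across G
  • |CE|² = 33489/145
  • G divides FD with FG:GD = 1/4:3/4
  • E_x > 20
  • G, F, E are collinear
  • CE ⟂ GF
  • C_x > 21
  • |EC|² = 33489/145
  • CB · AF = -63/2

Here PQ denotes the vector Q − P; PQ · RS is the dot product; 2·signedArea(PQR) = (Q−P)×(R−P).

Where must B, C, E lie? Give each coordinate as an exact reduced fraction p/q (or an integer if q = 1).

B = (4, 47/2)
C = (22, 22)
E = (3007/145, 994/145)

1. B_x = 4  [B is the reflection of A across G]
2. B_y = 47/2  [B is the reflection of A across G]
   → B = (4, 47/2)
3. C_x = 22  [2·signedArea(CAB) = -549 ∩ CB · AF = -63/2]
4. C_y = 22  [2·signedArea(CAB) = -549 ∩ CB · AF = -63/2]
   → C = (22, 22)
5. E_x = 3007/145  [G, F, E are collinear ∩ CE ⟂ GF]
6. E_y = 994/145  [G, F, E are collinear ∩ CE ⟂ GF]
   → E = (3007/145, 994/145)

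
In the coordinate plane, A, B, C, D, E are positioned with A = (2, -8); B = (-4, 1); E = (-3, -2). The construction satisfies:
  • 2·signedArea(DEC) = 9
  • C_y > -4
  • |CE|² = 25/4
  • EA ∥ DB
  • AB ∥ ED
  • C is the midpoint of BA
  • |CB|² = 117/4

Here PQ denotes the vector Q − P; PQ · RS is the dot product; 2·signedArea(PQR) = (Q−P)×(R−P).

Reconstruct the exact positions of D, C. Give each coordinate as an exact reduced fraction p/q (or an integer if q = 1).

1. D_x = -9  [EA ∥ DB ∩ AB ∥ ED]
2. D_y = 7  [EA ∥ DB ∩ AB ∥ ED]
   → D = (-9, 7)
3. C_x = -1  [C is the midpoint of BA]
4. C_y = -7/2  [C is the midpoint of BA]
   → C = (-1, -7/2)

C = (-1, -7/2)
D = (-9, 7)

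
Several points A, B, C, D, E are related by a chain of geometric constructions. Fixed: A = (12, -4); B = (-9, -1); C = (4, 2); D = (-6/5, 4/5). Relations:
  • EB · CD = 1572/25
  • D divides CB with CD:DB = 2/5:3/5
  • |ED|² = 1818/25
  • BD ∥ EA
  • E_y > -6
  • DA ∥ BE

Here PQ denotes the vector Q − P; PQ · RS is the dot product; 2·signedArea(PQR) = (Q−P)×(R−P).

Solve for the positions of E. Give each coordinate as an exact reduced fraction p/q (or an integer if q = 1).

1. E_x = 21/5  [BD ∥ EA ∩ DA ∥ BE]
2. E_y = -29/5  [BD ∥ EA ∩ DA ∥ BE]
   → E = (21/5, -29/5)

E = (21/5, -29/5)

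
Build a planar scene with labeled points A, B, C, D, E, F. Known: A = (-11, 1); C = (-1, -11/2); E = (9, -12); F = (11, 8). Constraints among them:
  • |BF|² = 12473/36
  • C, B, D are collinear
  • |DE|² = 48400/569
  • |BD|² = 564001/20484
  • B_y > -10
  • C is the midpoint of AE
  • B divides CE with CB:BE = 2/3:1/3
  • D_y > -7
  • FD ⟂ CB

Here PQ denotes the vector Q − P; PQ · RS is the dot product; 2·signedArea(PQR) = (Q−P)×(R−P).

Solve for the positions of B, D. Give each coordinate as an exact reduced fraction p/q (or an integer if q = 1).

B = (17/3, -59/6)
D = (721/569, -3968/569)

1. B_x = 17/3  [B divides CE with CB:BE = 2/3:1/3]
2. B_y = -59/6  [B divides CE with CB:BE = 2/3:1/3]
   → B = (17/3, -59/6)
3. D_x = 721/569  [C, B, D are collinear ∩ FD ⟂ CB]
4. D_y = -3968/569  [C, B, D are collinear ∩ FD ⟂ CB]
   → D = (721/569, -3968/569)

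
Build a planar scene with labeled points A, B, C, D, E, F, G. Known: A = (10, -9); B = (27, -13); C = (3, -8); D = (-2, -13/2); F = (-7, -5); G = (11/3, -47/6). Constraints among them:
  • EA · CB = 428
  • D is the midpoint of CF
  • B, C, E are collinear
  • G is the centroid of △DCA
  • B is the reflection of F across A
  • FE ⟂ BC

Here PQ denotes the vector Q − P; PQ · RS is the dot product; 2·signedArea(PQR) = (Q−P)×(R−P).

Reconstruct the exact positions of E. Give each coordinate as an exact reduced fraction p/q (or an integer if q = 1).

1. E_x = -4317/601  [B, C, E are collinear ∩ FE ⟂ BC]
2. E_y = -3533/601  [B, C, E are collinear ∩ FE ⟂ BC]
   → E = (-4317/601, -3533/601)

E = (-4317/601, -3533/601)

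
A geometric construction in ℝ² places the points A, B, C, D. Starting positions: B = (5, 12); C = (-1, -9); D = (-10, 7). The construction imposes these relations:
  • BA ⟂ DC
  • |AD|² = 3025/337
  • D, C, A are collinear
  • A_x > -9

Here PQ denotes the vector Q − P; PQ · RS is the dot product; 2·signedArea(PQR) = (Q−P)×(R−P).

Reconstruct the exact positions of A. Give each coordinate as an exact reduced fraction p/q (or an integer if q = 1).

A = (-2875/337, 1479/337)

1. A_x = -2875/337  [D, C, A are collinear ∩ BA ⟂ DC]
2. A_y = 1479/337  [D, C, A are collinear ∩ BA ⟂ DC]
   → A = (-2875/337, 1479/337)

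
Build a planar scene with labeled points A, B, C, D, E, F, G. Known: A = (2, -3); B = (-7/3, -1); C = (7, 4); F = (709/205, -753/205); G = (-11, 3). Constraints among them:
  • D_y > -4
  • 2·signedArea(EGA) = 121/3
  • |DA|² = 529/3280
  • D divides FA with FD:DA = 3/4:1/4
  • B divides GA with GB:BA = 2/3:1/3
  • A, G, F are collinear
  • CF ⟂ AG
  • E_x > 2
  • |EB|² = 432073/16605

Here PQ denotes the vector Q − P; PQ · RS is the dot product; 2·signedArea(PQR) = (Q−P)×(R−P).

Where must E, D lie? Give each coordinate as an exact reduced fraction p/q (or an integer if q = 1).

1. E_x = 4997/1845  [line 6·x + 13·y + -40/3 = 0 ∩ |EB|² = 432073/16605]
2. E_y = -46/205  [line 6·x + 13·y + -40/3 = 0 ∩ |EB|² = 432073/16605]
   → E = (4997/1845, -46/205)
3. D_x = 1939/820  [D divides FA with FD:DA = 3/4:1/4]
4. D_y = -1299/410  [D divides FA with FD:DA = 3/4:1/4]
   → D = (1939/820, -1299/410)

D = (1939/820, -1299/410)
E = (4997/1845, -46/205)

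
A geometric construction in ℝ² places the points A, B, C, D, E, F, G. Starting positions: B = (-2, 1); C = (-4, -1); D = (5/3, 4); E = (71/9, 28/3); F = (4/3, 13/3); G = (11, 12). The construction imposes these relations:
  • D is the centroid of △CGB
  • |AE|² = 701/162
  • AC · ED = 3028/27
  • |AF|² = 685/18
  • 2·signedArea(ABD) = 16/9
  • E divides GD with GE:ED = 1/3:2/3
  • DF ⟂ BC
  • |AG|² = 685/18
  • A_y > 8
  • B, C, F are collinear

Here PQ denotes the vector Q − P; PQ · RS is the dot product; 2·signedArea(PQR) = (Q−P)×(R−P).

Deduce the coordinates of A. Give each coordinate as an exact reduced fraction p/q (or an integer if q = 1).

A = (37/6, 49/6)

1. A_x = 37/6  [2·signedArea(ABD) = 16/9 ∩ AC · ED = 3028/27]
2. A_y = 49/6  [2·signedArea(ABD) = 16/9 ∩ AC · ED = 3028/27]
   → A = (37/6, 49/6)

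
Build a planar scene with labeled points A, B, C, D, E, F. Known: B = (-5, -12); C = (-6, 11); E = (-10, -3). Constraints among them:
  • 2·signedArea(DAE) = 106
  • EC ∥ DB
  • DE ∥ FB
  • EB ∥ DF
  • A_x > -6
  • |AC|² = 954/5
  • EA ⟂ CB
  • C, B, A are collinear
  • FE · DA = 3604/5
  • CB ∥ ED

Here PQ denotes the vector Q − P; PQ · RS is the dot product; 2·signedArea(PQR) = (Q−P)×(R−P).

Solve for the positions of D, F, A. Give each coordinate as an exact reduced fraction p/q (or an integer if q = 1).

1. D_x = -9  [EC ∥ DB ∩ CB ∥ ED]
2. D_y = -26  [EC ∥ DB ∩ CB ∥ ED]
   → D = (-9, -26)
3. F_x = -4  [DE ∥ FB ∩ EB ∥ DF]
4. F_y = -35  [DE ∥ FB ∩ EB ∥ DF]
   → F = (-4, -35)
5. A_x = -27/5  [C, B, A are collinear ∩ EA ⟂ CB]
6. A_y = -14/5  [C, B, A are collinear ∩ EA ⟂ CB]
   → A = (-27/5, -14/5)

A = (-27/5, -14/5)
D = (-9, -26)
F = (-4, -35)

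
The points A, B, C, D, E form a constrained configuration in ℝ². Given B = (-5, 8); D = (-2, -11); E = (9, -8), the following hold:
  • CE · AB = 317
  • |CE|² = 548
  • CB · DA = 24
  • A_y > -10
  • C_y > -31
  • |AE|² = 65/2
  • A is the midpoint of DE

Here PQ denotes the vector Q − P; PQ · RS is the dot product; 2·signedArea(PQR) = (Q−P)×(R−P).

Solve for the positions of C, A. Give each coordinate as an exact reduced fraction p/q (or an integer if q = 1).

1. A_x = 7/2  [A is the midpoint of DE]
2. A_y = -19/2  [A is the midpoint of DE]
   → A = (7/2, -19/2)
3. C_x = 1  [CE · AB = 317 ∩ CB · DA = 24]
4. C_y = -30  [CE · AB = 317 ∩ CB · DA = 24]
   → C = (1, -30)

A = (7/2, -19/2)
C = (1, -30)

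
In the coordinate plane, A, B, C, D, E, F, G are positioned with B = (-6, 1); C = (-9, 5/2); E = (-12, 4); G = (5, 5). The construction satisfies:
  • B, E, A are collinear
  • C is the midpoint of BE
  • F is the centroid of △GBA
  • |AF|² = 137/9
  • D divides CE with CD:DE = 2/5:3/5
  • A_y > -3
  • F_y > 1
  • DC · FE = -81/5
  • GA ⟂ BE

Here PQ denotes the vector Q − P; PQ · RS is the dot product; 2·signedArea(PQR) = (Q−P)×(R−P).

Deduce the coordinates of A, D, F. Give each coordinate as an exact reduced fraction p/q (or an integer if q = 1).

1. A_x = 6/5  [B, E, A are collinear ∩ GA ⟂ BE]
2. A_y = -13/5  [B, E, A are collinear ∩ GA ⟂ BE]
   → A = (6/5, -13/5)
3. D_x = -51/5  [D divides CE with CD:DE = 2/5:3/5]
4. D_y = 31/10  [D divides CE with CD:DE = 2/5:3/5]
   → D = (-51/5, 31/10)
5. F_x = 1/15  [F is the centroid of △GBA]
6. F_y = 17/15  [F is the centroid of △GBA]
   → F = (1/15, 17/15)

A = (6/5, -13/5)
D = (-51/5, 31/10)
F = (1/15, 17/15)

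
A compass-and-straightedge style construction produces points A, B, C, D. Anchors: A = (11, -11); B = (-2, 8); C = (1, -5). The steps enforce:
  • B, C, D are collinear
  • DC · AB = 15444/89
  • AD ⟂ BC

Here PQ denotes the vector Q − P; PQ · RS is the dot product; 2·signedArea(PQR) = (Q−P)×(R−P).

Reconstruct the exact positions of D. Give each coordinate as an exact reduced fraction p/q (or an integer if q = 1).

1. D_x = 251/89  [B, C, D are collinear ∩ AD ⟂ BC]
2. D_y = -1147/89  [B, C, D are collinear ∩ AD ⟂ BC]
   → D = (251/89, -1147/89)

D = (251/89, -1147/89)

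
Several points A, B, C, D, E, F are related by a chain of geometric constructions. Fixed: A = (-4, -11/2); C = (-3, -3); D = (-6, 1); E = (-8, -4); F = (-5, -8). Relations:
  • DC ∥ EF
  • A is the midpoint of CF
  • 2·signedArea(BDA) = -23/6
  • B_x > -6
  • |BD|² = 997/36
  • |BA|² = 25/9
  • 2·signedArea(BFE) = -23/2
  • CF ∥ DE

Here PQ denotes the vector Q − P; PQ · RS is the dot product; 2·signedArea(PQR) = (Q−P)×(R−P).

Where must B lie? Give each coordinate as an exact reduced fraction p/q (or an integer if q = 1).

B = (-5, -25/6)

1. B_x = -5  [2·signedArea(BFE) = -23/2 ∩ 2·signedArea(BDA) = -23/6]
2. B_y = -25/6  [2·signedArea(BFE) = -23/2 ∩ 2·signedArea(BDA) = -23/6]
   → B = (-5, -25/6)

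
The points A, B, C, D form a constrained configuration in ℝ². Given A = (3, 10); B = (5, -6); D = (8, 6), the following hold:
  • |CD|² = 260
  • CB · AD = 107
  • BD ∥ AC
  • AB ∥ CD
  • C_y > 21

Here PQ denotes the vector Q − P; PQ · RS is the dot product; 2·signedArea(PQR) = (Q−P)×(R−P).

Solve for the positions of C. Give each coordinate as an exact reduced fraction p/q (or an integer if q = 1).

C = (6, 22)

1. C_x = 6  [AB ∥ CD ∩ BD ∥ AC]
2. C_y = 22  [AB ∥ CD ∩ BD ∥ AC]
   → C = (6, 22)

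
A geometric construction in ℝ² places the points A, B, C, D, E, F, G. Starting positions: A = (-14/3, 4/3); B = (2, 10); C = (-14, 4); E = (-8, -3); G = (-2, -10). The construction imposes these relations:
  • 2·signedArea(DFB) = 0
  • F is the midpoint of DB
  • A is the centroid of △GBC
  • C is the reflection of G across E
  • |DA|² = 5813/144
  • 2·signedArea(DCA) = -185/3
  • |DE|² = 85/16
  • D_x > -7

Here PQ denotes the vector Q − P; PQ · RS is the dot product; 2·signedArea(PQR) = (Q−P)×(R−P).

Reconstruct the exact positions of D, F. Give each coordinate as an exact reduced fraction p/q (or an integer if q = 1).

1. D_x = -13/2  [line 8/3·x + 28/3·y + 185/3 = 0 ∩ |DE|² = 85/16]
2. D_y = -19/4  [line 8/3·x + 28/3·y + 185/3 = 0 ∩ |DE|² = 85/16]
   → D = (-13/2, -19/4)
3. F_x = -9/4  [2·signedArea(DFB) = 0 ∩ F is the midpoint of DB]
4. F_y = 21/8  [2·signedArea(DFB) = 0 ∩ F is the midpoint of DB]
   → F = (-9/4, 21/8)

D = (-13/2, -19/4)
F = (-9/4, 21/8)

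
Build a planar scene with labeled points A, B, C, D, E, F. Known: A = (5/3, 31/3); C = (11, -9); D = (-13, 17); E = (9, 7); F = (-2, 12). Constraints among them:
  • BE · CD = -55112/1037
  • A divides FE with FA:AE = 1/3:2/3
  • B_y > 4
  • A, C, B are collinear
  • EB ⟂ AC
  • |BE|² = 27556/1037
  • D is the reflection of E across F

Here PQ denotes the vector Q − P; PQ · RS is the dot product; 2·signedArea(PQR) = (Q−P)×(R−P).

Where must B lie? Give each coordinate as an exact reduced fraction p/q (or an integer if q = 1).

B = (4519/1037, 4935/1037)

1. B_x = 4519/1037  [A, C, B are collinear ∩ EB ⟂ AC]
2. B_y = 4935/1037  [A, C, B are collinear ∩ EB ⟂ AC]
   → B = (4519/1037, 4935/1037)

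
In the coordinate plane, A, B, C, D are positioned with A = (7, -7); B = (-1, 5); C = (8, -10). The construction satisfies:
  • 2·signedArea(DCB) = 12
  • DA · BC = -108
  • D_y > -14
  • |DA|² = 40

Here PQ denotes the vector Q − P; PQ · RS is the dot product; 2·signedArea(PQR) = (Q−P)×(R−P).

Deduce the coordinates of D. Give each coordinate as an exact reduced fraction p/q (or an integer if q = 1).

1. D_x = 9  [2·signedArea(DCB) = 12 ∩ DA · BC = -108]
2. D_y = -13  [2·signedArea(DCB) = 12 ∩ DA · BC = -108]
   → D = (9, -13)

D = (9, -13)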